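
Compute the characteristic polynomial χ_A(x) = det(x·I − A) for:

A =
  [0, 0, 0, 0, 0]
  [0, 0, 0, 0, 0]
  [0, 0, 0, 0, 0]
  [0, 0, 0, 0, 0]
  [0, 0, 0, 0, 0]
x^5

Expanding det(x·I − A) (e.g. by cofactor expansion or by noting that A is similar to its Jordan form J, which has the same characteristic polynomial as A) gives
  χ_A(x) = x^5
which factors as x^5. The eigenvalues (with algebraic multiplicities) are λ = 0 with multiplicity 5.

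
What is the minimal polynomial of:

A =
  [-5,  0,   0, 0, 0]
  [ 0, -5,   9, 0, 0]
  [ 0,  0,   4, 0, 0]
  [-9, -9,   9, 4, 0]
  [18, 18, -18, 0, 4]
x^2 + x - 20

The characteristic polynomial is χ_A(x) = (x - 4)^3*(x + 5)^2, so the eigenvalues are known. The minimal polynomial is
  m_A(x) = Π_λ (x − λ)^{k_λ}
where k_λ is the size of the *largest* Jordan block for λ (equivalently, the smallest k with (A − λI)^k v = 0 for every generalised eigenvector v of λ).

  λ = -5: largest Jordan block has size 1, contributing (x + 5)
  λ = 4: largest Jordan block has size 1, contributing (x − 4)

So m_A(x) = (x - 4)*(x + 5) = x^2 + x - 20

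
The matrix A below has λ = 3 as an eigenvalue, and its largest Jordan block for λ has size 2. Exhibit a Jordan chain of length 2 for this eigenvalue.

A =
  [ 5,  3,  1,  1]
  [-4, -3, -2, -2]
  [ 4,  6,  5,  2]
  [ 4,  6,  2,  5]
A Jordan chain for λ = 3 of length 2:
v_1 = (2, -4, 4, 4)ᵀ
v_2 = (1, 0, 0, 0)ᵀ

Let N = A − (3)·I. We want v_2 with N^2 v_2 = 0 but N^1 v_2 ≠ 0; then v_{j-1} := N · v_j for j = 2, …, 2.

Pick v_2 = (1, 0, 0, 0)ᵀ.
Then v_1 = N · v_2 = (2, -4, 4, 4)ᵀ.

Sanity check: (A − (3)·I) v_1 = (0, 0, 0, 0)ᵀ = 0. ✓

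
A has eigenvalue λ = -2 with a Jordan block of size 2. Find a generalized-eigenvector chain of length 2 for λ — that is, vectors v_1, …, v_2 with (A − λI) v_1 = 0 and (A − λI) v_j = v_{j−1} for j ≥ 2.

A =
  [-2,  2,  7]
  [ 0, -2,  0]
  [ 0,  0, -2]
A Jordan chain for λ = -2 of length 2:
v_1 = (2, 0, 0)ᵀ
v_2 = (0, 1, 0)ᵀ

Let N = A − (-2)·I. We want v_2 with N^2 v_2 = 0 but N^1 v_2 ≠ 0; then v_{j-1} := N · v_j for j = 2, …, 2.

Pick v_2 = (0, 1, 0)ᵀ.
Then v_1 = N · v_2 = (2, 0, 0)ᵀ.

Sanity check: (A − (-2)·I) v_1 = (0, 0, 0)ᵀ = 0. ✓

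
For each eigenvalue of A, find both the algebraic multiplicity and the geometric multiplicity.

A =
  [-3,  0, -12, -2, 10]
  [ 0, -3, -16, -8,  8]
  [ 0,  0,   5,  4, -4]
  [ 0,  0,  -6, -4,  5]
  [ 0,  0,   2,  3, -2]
λ = -3: alg = 3, geom = 3; λ = 1: alg = 2, geom = 1

Step 1 — factor the characteristic polynomial to read off the algebraic multiplicities:
  χ_A(x) = (x - 1)^2*(x + 3)^3

Step 2 — compute geometric multiplicities via the rank-nullity identity g(λ) = n − rank(A − λI):
  rank(A − (-3)·I) = 2, so dim ker(A − (-3)·I) = n − 2 = 3
  rank(A − (1)·I) = 4, so dim ker(A − (1)·I) = n − 4 = 1

Summary:
  λ = -3: algebraic multiplicity = 3, geometric multiplicity = 3
  λ = 1: algebraic multiplicity = 2, geometric multiplicity = 1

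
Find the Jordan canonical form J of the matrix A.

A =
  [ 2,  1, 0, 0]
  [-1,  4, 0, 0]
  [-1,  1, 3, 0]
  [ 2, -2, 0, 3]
J_2(3) ⊕ J_1(3) ⊕ J_1(3)

The characteristic polynomial is
  det(x·I − A) = x^4 - 12*x^3 + 54*x^2 - 108*x + 81 = (x - 3)^4

Eigenvalues and multiplicities (the geometric multiplicity of λ is n − rank(A − λI), which equals the number of Jordan blocks for λ):
  λ = 3: algebraic multiplicity = 4, geometric multiplicity = 3

Determining the block sizes for each eigenvalue:
  λ = 3: 3 blocks summing to 4 forces exactly one block of size 2 and the rest size 1 → block sizes [2, 1, 1]

Assembling the blocks gives a Jordan form
J =
  [3, 1, 0, 0]
  [0, 3, 0, 0]
  [0, 0, 3, 0]
  [0, 0, 0, 3]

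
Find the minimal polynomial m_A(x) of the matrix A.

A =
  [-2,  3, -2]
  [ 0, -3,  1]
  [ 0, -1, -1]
x^3 + 6*x^2 + 12*x + 8

The characteristic polynomial is χ_A(x) = (x + 2)^3, so the eigenvalues are known. The minimal polynomial is
  m_A(x) = Π_λ (x − λ)^{k_λ}
where k_λ is the size of the *largest* Jordan block for λ (equivalently, the smallest k with (A − λI)^k v = 0 for every generalised eigenvector v of λ).

  λ = -2: largest Jordan block has size 3, contributing (x + 2)^3

So m_A(x) = (x + 2)^3 = x^3 + 6*x^2 + 12*x + 8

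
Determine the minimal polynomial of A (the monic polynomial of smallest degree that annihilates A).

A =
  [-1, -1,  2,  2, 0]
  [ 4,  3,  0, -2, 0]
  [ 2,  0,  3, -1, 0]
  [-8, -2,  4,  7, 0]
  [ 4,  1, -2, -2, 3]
x^2 - 6*x + 9

The characteristic polynomial is χ_A(x) = (x - 3)^5, so the eigenvalues are known. The minimal polynomial is
  m_A(x) = Π_λ (x − λ)^{k_λ}
where k_λ is the size of the *largest* Jordan block for λ (equivalently, the smallest k with (A − λI)^k v = 0 for every generalised eigenvector v of λ).

  λ = 3: largest Jordan block has size 2, contributing (x − 3)^2

So m_A(x) = (x - 3)^2 = x^2 - 6*x + 9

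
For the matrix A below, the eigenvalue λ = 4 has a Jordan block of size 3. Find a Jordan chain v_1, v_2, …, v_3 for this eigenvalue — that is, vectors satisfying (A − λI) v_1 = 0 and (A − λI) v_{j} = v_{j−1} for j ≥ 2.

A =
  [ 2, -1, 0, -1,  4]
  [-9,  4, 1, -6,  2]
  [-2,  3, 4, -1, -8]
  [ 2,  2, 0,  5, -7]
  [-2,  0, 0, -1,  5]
A Jordan chain for λ = 4 of length 3:
v_1 = (3, 0, -9, -6, 0)ᵀ
v_2 = (-2, -9, -2, 2, -2)ᵀ
v_3 = (1, 0, 0, 0, 0)ᵀ

Let N = A − (4)·I. We want v_3 with N^3 v_3 = 0 but N^2 v_3 ≠ 0; then v_{j-1} := N · v_j for j = 3, …, 2.

Pick v_3 = (1, 0, 0, 0, 0)ᵀ.
Then v_2 = N · v_3 = (-2, -9, -2, 2, -2)ᵀ.
Then v_1 = N · v_2 = (3, 0, -9, -6, 0)ᵀ.

Sanity check: (A − (4)·I) v_1 = (0, 0, 0, 0, 0)ᵀ = 0. ✓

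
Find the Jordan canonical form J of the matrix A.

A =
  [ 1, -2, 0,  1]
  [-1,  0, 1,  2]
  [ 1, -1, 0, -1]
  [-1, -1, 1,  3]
J_3(1) ⊕ J_1(1)

The characteristic polynomial is
  det(x·I − A) = x^4 - 4*x^3 + 6*x^2 - 4*x + 1 = (x - 1)^4

Eigenvalues and multiplicities (the geometric multiplicity of λ is n − rank(A − λI), which equals the number of Jordan blocks for λ):
  λ = 1: algebraic multiplicity = 4, geometric multiplicity = 2

Determining the block sizes for each eigenvalue:
  λ = 1: with am = 4 and gm = 2, the partition is not yet determined (e.g. several partitions of 4 into 2 parts exist). Let N = A − (1)·I. Computing rank(N^1) = 2, rank(N^2) = 1, rank(N^3) = 0; the number of blocks of size ≥ j is rank(N^{j−1}) − rank(N^j), giving [2, 1, 1]. So we have 1 block(s) of size 3, 1 block(s) of size 1 → block sizes [3, 1]

Assembling the blocks gives a Jordan form
J =
  [1, 1, 0, 0]
  [0, 1, 1, 0]
  [0, 0, 1, 0]
  [0, 0, 0, 1]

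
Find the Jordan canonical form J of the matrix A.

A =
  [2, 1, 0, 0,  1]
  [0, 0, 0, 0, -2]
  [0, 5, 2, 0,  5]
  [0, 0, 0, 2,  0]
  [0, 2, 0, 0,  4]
J_2(2) ⊕ J_1(2) ⊕ J_1(2) ⊕ J_1(2)

The characteristic polynomial is
  det(x·I − A) = x^5 - 10*x^4 + 40*x^3 - 80*x^2 + 80*x - 32 = (x - 2)^5

Eigenvalues and multiplicities (the geometric multiplicity of λ is n − rank(A − λI), which equals the number of Jordan blocks for λ):
  λ = 2: algebraic multiplicity = 5, geometric multiplicity = 4

Determining the block sizes for each eigenvalue:
  λ = 2: 4 blocks summing to 5 forces exactly one block of size 2 and the rest size 1 → block sizes [2, 1, 1, 1]

Assembling the blocks gives a Jordan form
J =
  [2, 1, 0, 0, 0]
  [0, 2, 0, 0, 0]
  [0, 0, 2, 0, 0]
  [0, 0, 0, 2, 0]
  [0, 0, 0, 0, 2]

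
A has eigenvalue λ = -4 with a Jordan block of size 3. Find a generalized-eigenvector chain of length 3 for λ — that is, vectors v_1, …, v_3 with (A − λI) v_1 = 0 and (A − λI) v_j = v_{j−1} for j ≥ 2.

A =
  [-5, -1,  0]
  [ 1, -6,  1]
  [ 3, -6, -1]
A Jordan chain for λ = -4 of length 3:
v_1 = (3, -3, -9)ᵀ
v_2 = (-1, -2, -6)ᵀ
v_3 = (0, 1, 0)ᵀ

Let N = A − (-4)·I. We want v_3 with N^3 v_3 = 0 but N^2 v_3 ≠ 0; then v_{j-1} := N · v_j for j = 3, …, 2.

Pick v_3 = (0, 1, 0)ᵀ.
Then v_2 = N · v_3 = (-1, -2, -6)ᵀ.
Then v_1 = N · v_2 = (3, -3, -9)ᵀ.

Sanity check: (A − (-4)·I) v_1 = (0, 0, 0)ᵀ = 0. ✓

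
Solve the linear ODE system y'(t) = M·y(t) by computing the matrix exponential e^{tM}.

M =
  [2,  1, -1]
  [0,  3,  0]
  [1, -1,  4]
e^{tM} =
  [-t*exp(3*t) + exp(3*t), t*exp(3*t), -t*exp(3*t)]
  [0, exp(3*t), 0]
  [t*exp(3*t), -t*exp(3*t), t*exp(3*t) + exp(3*t)]

Strategy: write M = P · J · P⁻¹ where J is a Jordan canonical form, so e^{tM} = P · e^{tJ} · P⁻¹, and e^{tJ} can be computed block-by-block.

M has Jordan form
J =
  [3, 1, 0]
  [0, 3, 0]
  [0, 0, 3]
(up to reordering of blocks).

Per-block formulas:
  For a 2×2 Jordan block J_2(3): exp(t · J_2(3)) = e^(3t)·(I + t·N), where N is the 2×2 nilpotent shift.
  For a 1×1 block at λ = 3: exp(t · [3]) = [e^(3t)].

After assembling e^{tJ} and conjugating by P, we get:

e^{tM} =
  [-t*exp(3*t) + exp(3*t), t*exp(3*t), -t*exp(3*t)]
  [0, exp(3*t), 0]
  [t*exp(3*t), -t*exp(3*t), t*exp(3*t) + exp(3*t)]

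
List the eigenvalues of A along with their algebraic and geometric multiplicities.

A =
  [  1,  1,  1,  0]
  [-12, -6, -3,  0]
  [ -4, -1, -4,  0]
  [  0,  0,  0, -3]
λ = -3: alg = 4, geom = 3

Step 1 — factor the characteristic polynomial to read off the algebraic multiplicities:
  χ_A(x) = (x + 3)^4

Step 2 — compute geometric multiplicities via the rank-nullity identity g(λ) = n − rank(A − λI):
  rank(A − (-3)·I) = 1, so dim ker(A − (-3)·I) = n − 1 = 3

Summary:
  λ = -3: algebraic multiplicity = 4, geometric multiplicity = 3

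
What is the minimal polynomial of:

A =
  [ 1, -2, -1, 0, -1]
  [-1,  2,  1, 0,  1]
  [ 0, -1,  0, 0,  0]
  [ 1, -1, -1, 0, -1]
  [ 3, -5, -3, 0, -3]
x^3

The characteristic polynomial is χ_A(x) = x^5, so the eigenvalues are known. The minimal polynomial is
  m_A(x) = Π_λ (x − λ)^{k_λ}
where k_λ is the size of the *largest* Jordan block for λ (equivalently, the smallest k with (A − λI)^k v = 0 for every generalised eigenvector v of λ).

  λ = 0: largest Jordan block has size 3, contributing (x − 0)^3

So m_A(x) = x^3 = x^3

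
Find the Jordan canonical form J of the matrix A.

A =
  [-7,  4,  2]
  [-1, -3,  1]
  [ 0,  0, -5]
J_2(-5) ⊕ J_1(-5)

The characteristic polynomial is
  det(x·I − A) = x^3 + 15*x^2 + 75*x + 125 = (x + 5)^3

Eigenvalues and multiplicities (the geometric multiplicity of λ is n − rank(A − λI), which equals the number of Jordan blocks for λ):
  λ = -5: algebraic multiplicity = 3, geometric multiplicity = 2

Determining the block sizes for each eigenvalue:
  λ = -5: 2 blocks summing to 3 forces exactly one block of size 2 and the rest size 1 → block sizes [2, 1]

Assembling the blocks gives a Jordan form
J =
  [-5,  1,  0]
  [ 0, -5,  0]
  [ 0,  0, -5]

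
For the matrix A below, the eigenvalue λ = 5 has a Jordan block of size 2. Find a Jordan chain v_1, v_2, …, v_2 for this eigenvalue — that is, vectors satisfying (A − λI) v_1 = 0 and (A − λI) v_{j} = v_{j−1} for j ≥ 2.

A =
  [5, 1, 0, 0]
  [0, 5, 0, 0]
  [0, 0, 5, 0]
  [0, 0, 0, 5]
A Jordan chain for λ = 5 of length 2:
v_1 = (1, 0, 0, 0)ᵀ
v_2 = (0, 1, 0, 0)ᵀ

Let N = A − (5)·I. We want v_2 with N^2 v_2 = 0 but N^1 v_2 ≠ 0; then v_{j-1} := N · v_j for j = 2, …, 2.

Pick v_2 = (0, 1, 0, 0)ᵀ.
Then v_1 = N · v_2 = (1, 0, 0, 0)ᵀ.

Sanity check: (A − (5)·I) v_1 = (0, 0, 0, 0)ᵀ = 0. ✓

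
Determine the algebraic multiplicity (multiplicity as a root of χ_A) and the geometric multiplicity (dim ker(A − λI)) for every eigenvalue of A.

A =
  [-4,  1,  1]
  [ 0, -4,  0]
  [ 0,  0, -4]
λ = -4: alg = 3, geom = 2

Step 1 — factor the characteristic polynomial to read off the algebraic multiplicities:
  χ_A(x) = (x + 4)^3

Step 2 — compute geometric multiplicities via the rank-nullity identity g(λ) = n − rank(A − λI):
  rank(A − (-4)·I) = 1, so dim ker(A − (-4)·I) = n − 1 = 2

Summary:
  λ = -4: algebraic multiplicity = 3, geometric multiplicity = 2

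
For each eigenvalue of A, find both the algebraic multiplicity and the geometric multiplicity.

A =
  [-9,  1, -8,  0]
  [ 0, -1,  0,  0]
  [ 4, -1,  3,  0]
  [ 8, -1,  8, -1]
λ = -5: alg = 1, geom = 1; λ = -1: alg = 3, geom = 2

Step 1 — factor the characteristic polynomial to read off the algebraic multiplicities:
  χ_A(x) = (x + 1)^3*(x + 5)

Step 2 — compute geometric multiplicities via the rank-nullity identity g(λ) = n − rank(A − λI):
  rank(A − (-5)·I) = 3, so dim ker(A − (-5)·I) = n − 3 = 1
  rank(A − (-1)·I) = 2, so dim ker(A − (-1)·I) = n − 2 = 2

Summary:
  λ = -5: algebraic multiplicity = 1, geometric multiplicity = 1
  λ = -1: algebraic multiplicity = 3, geometric multiplicity = 2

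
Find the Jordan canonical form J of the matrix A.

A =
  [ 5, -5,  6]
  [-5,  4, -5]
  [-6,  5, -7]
J_2(-1) ⊕ J_1(4)

The characteristic polynomial is
  det(x·I − A) = x^3 - 2*x^2 - 7*x - 4 = (x - 4)*(x + 1)^2

Eigenvalues and multiplicities (the geometric multiplicity of λ is n − rank(A − λI), which equals the number of Jordan blocks for λ):
  λ = -1: algebraic multiplicity = 2, geometric multiplicity = 1
  λ = 4: algebraic multiplicity = 1, geometric multiplicity = 1

Determining the block sizes for each eigenvalue:
  λ = -1: one block (gm = 1), so the single block has size am = 2 → block sizes [2]
  λ = 4: one block (gm = 1), so the single block has size am = 1 → block sizes [1]

Assembling the blocks gives a Jordan form
J =
  [-1,  1, 0]
  [ 0, -1, 0]
  [ 0,  0, 4]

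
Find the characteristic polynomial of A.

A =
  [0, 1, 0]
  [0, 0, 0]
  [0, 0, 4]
x^3 - 4*x^2

Expanding det(x·I − A) (e.g. by cofactor expansion or by noting that A is similar to its Jordan form J, which has the same characteristic polynomial as A) gives
  χ_A(x) = x^3 - 4*x^2
which factors as x^2*(x - 4). The eigenvalues (with algebraic multiplicities) are λ = 0 with multiplicity 2, λ = 4 with multiplicity 1.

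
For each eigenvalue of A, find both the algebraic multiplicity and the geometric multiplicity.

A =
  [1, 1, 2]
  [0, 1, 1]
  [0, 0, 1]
λ = 1: alg = 3, geom = 1

Step 1 — factor the characteristic polynomial to read off the algebraic multiplicities:
  χ_A(x) = (x - 1)^3

Step 2 — compute geometric multiplicities via the rank-nullity identity g(λ) = n − rank(A − λI):
  rank(A − (1)·I) = 2, so dim ker(A − (1)·I) = n − 2 = 1

Summary:
  λ = 1: algebraic multiplicity = 3, geometric multiplicity = 1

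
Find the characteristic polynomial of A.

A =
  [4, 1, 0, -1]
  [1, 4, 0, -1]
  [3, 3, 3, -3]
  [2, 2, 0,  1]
x^4 - 12*x^3 + 54*x^2 - 108*x + 81

Expanding det(x·I − A) (e.g. by cofactor expansion or by noting that A is similar to its Jordan form J, which has the same characteristic polynomial as A) gives
  χ_A(x) = x^4 - 12*x^3 + 54*x^2 - 108*x + 81
which factors as (x - 3)^4. The eigenvalues (with algebraic multiplicities) are λ = 3 with multiplicity 4.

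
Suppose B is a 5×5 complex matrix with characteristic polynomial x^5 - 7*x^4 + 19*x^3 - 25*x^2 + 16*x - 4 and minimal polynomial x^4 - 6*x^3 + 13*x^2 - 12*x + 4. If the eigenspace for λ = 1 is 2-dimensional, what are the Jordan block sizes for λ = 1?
Block sizes for λ = 1: [2, 1]

Step 1 — from the characteristic polynomial, algebraic multiplicity of λ = 1 is 3. From dim ker(B − (1)·I) = 2, there are exactly 2 Jordan blocks for λ = 1.
Step 2 — from the minimal polynomial, the factor (x − 1)^2 tells us the largest block for λ = 1 has size 2.
Step 3 — with total size 3, 2 blocks, and largest block 2, the block sizes (in nonincreasing order) are [2, 1].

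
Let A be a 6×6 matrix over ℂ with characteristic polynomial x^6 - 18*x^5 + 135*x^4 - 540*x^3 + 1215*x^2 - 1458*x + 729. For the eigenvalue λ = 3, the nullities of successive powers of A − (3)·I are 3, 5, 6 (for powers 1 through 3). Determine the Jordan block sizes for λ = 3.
Block sizes for λ = 3: [3, 2, 1]

From the dimensions of kernels of powers, the number of Jordan blocks of size at least j is d_j − d_{j−1} where d_j = dim ker(N^j) (with d_0 = 0). Computing the differences gives [3, 2, 1].
The number of blocks of size exactly k is (#blocks of size ≥ k) − (#blocks of size ≥ k + 1), so the partition is: 1 block(s) of size 1, 1 block(s) of size 2, 1 block(s) of size 3.
In nonincreasing order the block sizes are [3, 2, 1].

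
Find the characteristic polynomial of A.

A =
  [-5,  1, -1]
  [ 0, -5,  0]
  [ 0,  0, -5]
x^3 + 15*x^2 + 75*x + 125

Expanding det(x·I − A) (e.g. by cofactor expansion or by noting that A is similar to its Jordan form J, which has the same characteristic polynomial as A) gives
  χ_A(x) = x^3 + 15*x^2 + 75*x + 125
which factors as (x + 5)^3. The eigenvalues (with algebraic multiplicities) are λ = -5 with multiplicity 3.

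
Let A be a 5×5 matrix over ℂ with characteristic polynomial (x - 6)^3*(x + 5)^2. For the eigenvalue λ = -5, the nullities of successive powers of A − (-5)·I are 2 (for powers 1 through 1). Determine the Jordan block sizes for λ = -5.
Block sizes for λ = -5: [1, 1]

From the dimensions of kernels of powers, the number of Jordan blocks of size at least j is d_j − d_{j−1} where d_j = dim ker(N^j) (with d_0 = 0). Computing the differences gives [2].
The number of blocks of size exactly k is (#blocks of size ≥ k) − (#blocks of size ≥ k + 1), so the partition is: 2 block(s) of size 1.
In nonincreasing order the block sizes are [1, 1].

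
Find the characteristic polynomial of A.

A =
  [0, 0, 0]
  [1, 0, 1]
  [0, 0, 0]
x^3

Expanding det(x·I − A) (e.g. by cofactor expansion or by noting that A is similar to its Jordan form J, which has the same characteristic polynomial as A) gives
  χ_A(x) = x^3
which factors as x^3. The eigenvalues (with algebraic multiplicities) are λ = 0 with multiplicity 3.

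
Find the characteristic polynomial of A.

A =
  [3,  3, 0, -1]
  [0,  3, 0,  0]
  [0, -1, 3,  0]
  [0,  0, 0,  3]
x^4 - 12*x^3 + 54*x^2 - 108*x + 81

Expanding det(x·I − A) (e.g. by cofactor expansion or by noting that A is similar to its Jordan form J, which has the same characteristic polynomial as A) gives
  χ_A(x) = x^4 - 12*x^3 + 54*x^2 - 108*x + 81
which factors as (x - 3)^4. The eigenvalues (with algebraic multiplicities) are λ = 3 with multiplicity 4.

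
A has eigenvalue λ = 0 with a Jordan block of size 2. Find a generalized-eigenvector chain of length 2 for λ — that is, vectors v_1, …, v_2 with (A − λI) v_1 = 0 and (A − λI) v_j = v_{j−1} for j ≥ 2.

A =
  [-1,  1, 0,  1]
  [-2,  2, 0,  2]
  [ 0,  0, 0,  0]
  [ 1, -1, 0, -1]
A Jordan chain for λ = 0 of length 2:
v_1 = (-1, -2, 0, 1)ᵀ
v_2 = (1, 0, 0, 0)ᵀ

Let N = A − (0)·I. We want v_2 with N^2 v_2 = 0 but N^1 v_2 ≠ 0; then v_{j-1} := N · v_j for j = 2, …, 2.

Pick v_2 = (1, 0, 0, 0)ᵀ.
Then v_1 = N · v_2 = (-1, -2, 0, 1)ᵀ.

Sanity check: (A − (0)·I) v_1 = (0, 0, 0, 0)ᵀ = 0. ✓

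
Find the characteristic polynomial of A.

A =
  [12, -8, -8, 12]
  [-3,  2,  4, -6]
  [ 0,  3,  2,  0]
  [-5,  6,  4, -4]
x^4 - 12*x^3 + 48*x^2 - 80*x + 48

Expanding det(x·I − A) (e.g. by cofactor expansion or by noting that A is similar to its Jordan form J, which has the same characteristic polynomial as A) gives
  χ_A(x) = x^4 - 12*x^3 + 48*x^2 - 80*x + 48
which factors as (x - 6)*(x - 2)^3. The eigenvalues (with algebraic multiplicities) are λ = 2 with multiplicity 3, λ = 6 with multiplicity 1.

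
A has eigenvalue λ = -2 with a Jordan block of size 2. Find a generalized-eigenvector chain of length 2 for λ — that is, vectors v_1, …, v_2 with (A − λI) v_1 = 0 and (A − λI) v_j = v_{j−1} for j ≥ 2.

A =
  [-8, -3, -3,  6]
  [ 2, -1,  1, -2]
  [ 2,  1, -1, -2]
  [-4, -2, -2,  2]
A Jordan chain for λ = -2 of length 2:
v_1 = (-6, 2, 2, -4)ᵀ
v_2 = (1, 0, 0, 0)ᵀ

Let N = A − (-2)·I. We want v_2 with N^2 v_2 = 0 but N^1 v_2 ≠ 0; then v_{j-1} := N · v_j for j = 2, …, 2.

Pick v_2 = (1, 0, 0, 0)ᵀ.
Then v_1 = N · v_2 = (-6, 2, 2, -4)ᵀ.

Sanity check: (A − (-2)·I) v_1 = (0, 0, 0, 0)ᵀ = 0. ✓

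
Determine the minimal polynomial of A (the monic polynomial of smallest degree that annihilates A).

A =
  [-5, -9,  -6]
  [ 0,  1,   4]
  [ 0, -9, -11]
x^2 + 10*x + 25

The characteristic polynomial is χ_A(x) = (x + 5)^3, so the eigenvalues are known. The minimal polynomial is
  m_A(x) = Π_λ (x − λ)^{k_λ}
where k_λ is the size of the *largest* Jordan block for λ (equivalently, the smallest k with (A − λI)^k v = 0 for every generalised eigenvector v of λ).

  λ = -5: largest Jordan block has size 2, contributing (x + 5)^2

So m_A(x) = (x + 5)^2 = x^2 + 10*x + 25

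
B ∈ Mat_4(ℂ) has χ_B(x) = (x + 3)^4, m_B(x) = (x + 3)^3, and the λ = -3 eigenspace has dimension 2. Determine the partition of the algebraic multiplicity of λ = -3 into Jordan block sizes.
Block sizes for λ = -3: [3, 1]

Step 1 — from the characteristic polynomial, algebraic multiplicity of λ = -3 is 4. From dim ker(B − (-3)·I) = 2, there are exactly 2 Jordan blocks for λ = -3.
Step 2 — from the minimal polynomial, the factor (x + 3)^3 tells us the largest block for λ = -3 has size 3.
Step 3 — with total size 4, 2 blocks, and largest block 3, the block sizes (in nonincreasing order) are [3, 1].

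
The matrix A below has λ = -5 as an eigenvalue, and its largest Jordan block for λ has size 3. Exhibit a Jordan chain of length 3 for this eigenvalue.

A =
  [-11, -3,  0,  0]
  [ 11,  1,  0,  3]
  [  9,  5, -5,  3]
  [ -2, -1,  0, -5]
A Jordan chain for λ = -5 of length 3:
v_1 = (3, -6, -5, 1)ᵀ
v_2 = (-6, 11, 9, -2)ᵀ
v_3 = (1, 0, 0, 0)ᵀ

Let N = A − (-5)·I. We want v_3 with N^3 v_3 = 0 but N^2 v_3 ≠ 0; then v_{j-1} := N · v_j for j = 3, …, 2.

Pick v_3 = (1, 0, 0, 0)ᵀ.
Then v_2 = N · v_3 = (-6, 11, 9, -2)ᵀ.
Then v_1 = N · v_2 = (3, -6, -5, 1)ᵀ.

Sanity check: (A − (-5)·I) v_1 = (0, 0, 0, 0)ᵀ = 0. ✓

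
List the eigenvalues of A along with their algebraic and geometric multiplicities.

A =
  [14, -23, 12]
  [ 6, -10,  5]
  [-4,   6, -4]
λ = 0: alg = 3, geom = 1

Step 1 — factor the characteristic polynomial to read off the algebraic multiplicities:
  χ_A(x) = x^3

Step 2 — compute geometric multiplicities via the rank-nullity identity g(λ) = n − rank(A − λI):
  rank(A − (0)·I) = 2, so dim ker(A − (0)·I) = n − 2 = 1

Summary:
  λ = 0: algebraic multiplicity = 3, geometric multiplicity = 1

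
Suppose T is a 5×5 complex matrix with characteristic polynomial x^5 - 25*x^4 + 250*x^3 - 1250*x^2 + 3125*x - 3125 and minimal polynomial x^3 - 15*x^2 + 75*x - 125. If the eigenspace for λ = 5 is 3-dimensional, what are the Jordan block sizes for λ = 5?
Block sizes for λ = 5: [3, 1, 1]

Step 1 — from the characteristic polynomial, algebraic multiplicity of λ = 5 is 5. From dim ker(T − (5)·I) = 3, there are exactly 3 Jordan blocks for λ = 5.
Step 2 — from the minimal polynomial, the factor (x − 5)^3 tells us the largest block for λ = 5 has size 3.
Step 3 — with total size 5, 3 blocks, and largest block 3, the block sizes (in nonincreasing order) are [3, 1, 1].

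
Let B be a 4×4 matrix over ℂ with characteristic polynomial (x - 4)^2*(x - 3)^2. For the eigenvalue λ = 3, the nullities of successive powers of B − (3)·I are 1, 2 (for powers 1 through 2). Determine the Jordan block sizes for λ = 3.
Block sizes for λ = 3: [2]

From the dimensions of kernels of powers, the number of Jordan blocks of size at least j is d_j − d_{j−1} where d_j = dim ker(N^j) (with d_0 = 0). Computing the differences gives [1, 1].
The number of blocks of size exactly k is (#blocks of size ≥ k) − (#blocks of size ≥ k + 1), so the partition is: 1 block(s) of size 2.
In nonincreasing order the block sizes are [2].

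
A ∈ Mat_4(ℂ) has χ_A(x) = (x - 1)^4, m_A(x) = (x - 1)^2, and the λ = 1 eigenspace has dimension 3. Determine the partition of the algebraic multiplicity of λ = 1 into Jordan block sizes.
Block sizes for λ = 1: [2, 1, 1]

Step 1 — from the characteristic polynomial, algebraic multiplicity of λ = 1 is 4. From dim ker(A − (1)·I) = 3, there are exactly 3 Jordan blocks for λ = 1.
Step 2 — from the minimal polynomial, the factor (x − 1)^2 tells us the largest block for λ = 1 has size 2.
Step 3 — with total size 4, 3 blocks, and largest block 2, the block sizes (in nonincreasing order) are [2, 1, 1].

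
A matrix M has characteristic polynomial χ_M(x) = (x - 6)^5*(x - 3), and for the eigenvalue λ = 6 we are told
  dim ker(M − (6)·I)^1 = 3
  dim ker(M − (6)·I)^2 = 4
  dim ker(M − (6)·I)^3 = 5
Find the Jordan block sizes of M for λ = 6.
Block sizes for λ = 6: [3, 1, 1]

From the dimensions of kernels of powers, the number of Jordan blocks of size at least j is d_j − d_{j−1} where d_j = dim ker(N^j) (with d_0 = 0). Computing the differences gives [3, 1, 1].
The number of blocks of size exactly k is (#blocks of size ≥ k) − (#blocks of size ≥ k + 1), so the partition is: 2 block(s) of size 1, 1 block(s) of size 3.
In nonincreasing order the block sizes are [3, 1, 1].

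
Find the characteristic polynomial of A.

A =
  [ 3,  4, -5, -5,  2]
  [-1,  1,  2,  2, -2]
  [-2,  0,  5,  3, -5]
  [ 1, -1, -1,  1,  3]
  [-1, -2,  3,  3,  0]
x^5 - 10*x^4 + 40*x^3 - 80*x^2 + 80*x - 32

Expanding det(x·I − A) (e.g. by cofactor expansion or by noting that A is similar to its Jordan form J, which has the same characteristic polynomial as A) gives
  χ_A(x) = x^5 - 10*x^4 + 40*x^3 - 80*x^2 + 80*x - 32
which factors as (x - 2)^5. The eigenvalues (with algebraic multiplicities) are λ = 2 with multiplicity 5.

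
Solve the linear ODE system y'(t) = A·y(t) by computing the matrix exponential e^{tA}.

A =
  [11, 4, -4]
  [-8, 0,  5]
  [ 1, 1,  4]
e^{tA} =
  [6*t*exp(5*t) + exp(5*t), 4*t*exp(5*t), -4*t*exp(5*t)]
  [-3*t^2*exp(5*t)/2 - 8*t*exp(5*t), -t^2*exp(5*t) - 5*t*exp(5*t) + exp(5*t), t^2*exp(5*t) + 5*t*exp(5*t)]
  [-3*t^2*exp(5*t)/2 + t*exp(5*t), -t^2*exp(5*t) + t*exp(5*t), t^2*exp(5*t) - t*exp(5*t) + exp(5*t)]

Strategy: write A = P · J · P⁻¹ where J is a Jordan canonical form, so e^{tA} = P · e^{tJ} · P⁻¹, and e^{tJ} can be computed block-by-block.

A has Jordan form
J =
  [5, 1, 0]
  [0, 5, 1]
  [0, 0, 5]
(up to reordering of blocks).

Per-block formulas:
  For a 3×3 Jordan block J_3(5): exp(t · J_3(5)) = e^(5t)·(I + t·N + (t^2/2)·N^2), where N is the 3×3 nilpotent shift.

After assembling e^{tJ} and conjugating by P, we get:

e^{tA} =
  [6*t*exp(5*t) + exp(5*t), 4*t*exp(5*t), -4*t*exp(5*t)]
  [-3*t^2*exp(5*t)/2 - 8*t*exp(5*t), -t^2*exp(5*t) - 5*t*exp(5*t) + exp(5*t), t^2*exp(5*t) + 5*t*exp(5*t)]
  [-3*t^2*exp(5*t)/2 + t*exp(5*t), -t^2*exp(5*t) + t*exp(5*t), t^2*exp(5*t) - t*exp(5*t) + exp(5*t)]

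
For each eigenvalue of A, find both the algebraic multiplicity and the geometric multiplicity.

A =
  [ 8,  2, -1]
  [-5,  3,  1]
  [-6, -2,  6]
λ = 5: alg = 1, geom = 1; λ = 6: alg = 2, geom = 1

Step 1 — factor the characteristic polynomial to read off the algebraic multiplicities:
  χ_A(x) = (x - 6)^2*(x - 5)

Step 2 — compute geometric multiplicities via the rank-nullity identity g(λ) = n − rank(A − λI):
  rank(A − (5)·I) = 2, so dim ker(A − (5)·I) = n − 2 = 1
  rank(A − (6)·I) = 2, so dim ker(A − (6)·I) = n − 2 = 1

Summary:
  λ = 5: algebraic multiplicity = 1, geometric multiplicity = 1
  λ = 6: algebraic multiplicity = 2, geometric multiplicity = 1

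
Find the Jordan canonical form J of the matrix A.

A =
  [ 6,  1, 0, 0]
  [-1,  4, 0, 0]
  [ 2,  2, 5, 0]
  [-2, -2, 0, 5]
J_2(5) ⊕ J_1(5) ⊕ J_1(5)

The characteristic polynomial is
  det(x·I − A) = x^4 - 20*x^3 + 150*x^2 - 500*x + 625 = (x - 5)^4

Eigenvalues and multiplicities (the geometric multiplicity of λ is n − rank(A − λI), which equals the number of Jordan blocks for λ):
  λ = 5: algebraic multiplicity = 4, geometric multiplicity = 3

Determining the block sizes for each eigenvalue:
  λ = 5: 3 blocks summing to 4 forces exactly one block of size 2 and the rest size 1 → block sizes [2, 1, 1]

Assembling the blocks gives a Jordan form
J =
  [5, 1, 0, 0]
  [0, 5, 0, 0]
  [0, 0, 5, 0]
  [0, 0, 0, 5]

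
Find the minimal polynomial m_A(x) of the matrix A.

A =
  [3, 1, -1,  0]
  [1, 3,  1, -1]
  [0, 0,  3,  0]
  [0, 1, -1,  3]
x^3 - 9*x^2 + 27*x - 27

The characteristic polynomial is χ_A(x) = (x - 3)^4, so the eigenvalues are known. The minimal polynomial is
  m_A(x) = Π_λ (x − λ)^{k_λ}
where k_λ is the size of the *largest* Jordan block for λ (equivalently, the smallest k with (A − λI)^k v = 0 for every generalised eigenvector v of λ).

  λ = 3: largest Jordan block has size 3, contributing (x − 3)^3

So m_A(x) = (x - 3)^3 = x^3 - 9*x^2 + 27*x - 27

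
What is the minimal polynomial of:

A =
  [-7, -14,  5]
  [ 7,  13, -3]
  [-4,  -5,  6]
x^3 - 12*x^2 + 48*x - 64

The characteristic polynomial is χ_A(x) = (x - 4)^3, so the eigenvalues are known. The minimal polynomial is
  m_A(x) = Π_λ (x − λ)^{k_λ}
where k_λ is the size of the *largest* Jordan block for λ (equivalently, the smallest k with (A − λI)^k v = 0 for every generalised eigenvector v of λ).

  λ = 4: largest Jordan block has size 3, contributing (x − 4)^3

So m_A(x) = (x - 4)^3 = x^3 - 12*x^2 + 48*x - 64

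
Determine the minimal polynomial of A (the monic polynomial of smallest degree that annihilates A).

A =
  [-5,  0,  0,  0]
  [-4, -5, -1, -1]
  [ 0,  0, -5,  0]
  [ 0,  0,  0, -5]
x^2 + 10*x + 25

The characteristic polynomial is χ_A(x) = (x + 5)^4, so the eigenvalues are known. The minimal polynomial is
  m_A(x) = Π_λ (x − λ)^{k_λ}
where k_λ is the size of the *largest* Jordan block for λ (equivalently, the smallest k with (A − λI)^k v = 0 for every generalised eigenvector v of λ).

  λ = -5: largest Jordan block has size 2, contributing (x + 5)^2

So m_A(x) = (x + 5)^2 = x^2 + 10*x + 25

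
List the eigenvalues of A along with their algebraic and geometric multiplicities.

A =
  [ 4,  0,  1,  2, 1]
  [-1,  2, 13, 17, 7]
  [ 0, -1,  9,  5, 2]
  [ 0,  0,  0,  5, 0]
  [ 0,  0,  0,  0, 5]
λ = 5: alg = 5, geom = 3

Step 1 — factor the characteristic polynomial to read off the algebraic multiplicities:
  χ_A(x) = (x - 5)^5

Step 2 — compute geometric multiplicities via the rank-nullity identity g(λ) = n − rank(A − λI):
  rank(A − (5)·I) = 2, so dim ker(A − (5)·I) = n − 2 = 3

Summary:
  λ = 5: algebraic multiplicity = 5, geometric multiplicity = 3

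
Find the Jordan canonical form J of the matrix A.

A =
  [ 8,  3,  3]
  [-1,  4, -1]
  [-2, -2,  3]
J_2(5) ⊕ J_1(5)

The characteristic polynomial is
  det(x·I − A) = x^3 - 15*x^2 + 75*x - 125 = (x - 5)^3

Eigenvalues and multiplicities (the geometric multiplicity of λ is n − rank(A − λI), which equals the number of Jordan blocks for λ):
  λ = 5: algebraic multiplicity = 3, geometric multiplicity = 2

Determining the block sizes for each eigenvalue:
  λ = 5: 2 blocks summing to 3 forces exactly one block of size 2 and the rest size 1 → block sizes [2, 1]

Assembling the blocks gives a Jordan form
J =
  [5, 1, 0]
  [0, 5, 0]
  [0, 0, 5]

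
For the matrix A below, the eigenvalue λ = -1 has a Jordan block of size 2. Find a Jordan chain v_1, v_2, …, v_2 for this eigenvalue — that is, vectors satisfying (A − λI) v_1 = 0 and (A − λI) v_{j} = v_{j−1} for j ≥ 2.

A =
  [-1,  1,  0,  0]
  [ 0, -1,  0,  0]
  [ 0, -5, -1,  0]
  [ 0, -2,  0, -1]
A Jordan chain for λ = -1 of length 2:
v_1 = (1, 0, -5, -2)ᵀ
v_2 = (0, 1, 0, 0)ᵀ

Let N = A − (-1)·I. We want v_2 with N^2 v_2 = 0 but N^1 v_2 ≠ 0; then v_{j-1} := N · v_j for j = 2, …, 2.

Pick v_2 = (0, 1, 0, 0)ᵀ.
Then v_1 = N · v_2 = (1, 0, -5, -2)ᵀ.

Sanity check: (A − (-1)·I) v_1 = (0, 0, 0, 0)ᵀ = 0. ✓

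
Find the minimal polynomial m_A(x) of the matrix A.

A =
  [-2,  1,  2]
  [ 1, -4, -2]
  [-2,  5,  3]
x^3 + 3*x^2 + 3*x + 1

The characteristic polynomial is χ_A(x) = (x + 1)^3, so the eigenvalues are known. The minimal polynomial is
  m_A(x) = Π_λ (x − λ)^{k_λ}
where k_λ is the size of the *largest* Jordan block for λ (equivalently, the smallest k with (A − λI)^k v = 0 for every generalised eigenvector v of λ).

  λ = -1: largest Jordan block has size 3, contributing (x + 1)^3

So m_A(x) = (x + 1)^3 = x^3 + 3*x^2 + 3*x + 1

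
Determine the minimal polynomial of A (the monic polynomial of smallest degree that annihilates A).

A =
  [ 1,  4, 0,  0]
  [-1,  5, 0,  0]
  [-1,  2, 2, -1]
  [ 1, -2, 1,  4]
x^2 - 6*x + 9

The characteristic polynomial is χ_A(x) = (x - 3)^4, so the eigenvalues are known. The minimal polynomial is
  m_A(x) = Π_λ (x − λ)^{k_λ}
where k_λ is the size of the *largest* Jordan block for λ (equivalently, the smallest k with (A − λI)^k v = 0 for every generalised eigenvector v of λ).

  λ = 3: largest Jordan block has size 2, contributing (x − 3)^2

So m_A(x) = (x - 3)^2 = x^2 - 6*x + 9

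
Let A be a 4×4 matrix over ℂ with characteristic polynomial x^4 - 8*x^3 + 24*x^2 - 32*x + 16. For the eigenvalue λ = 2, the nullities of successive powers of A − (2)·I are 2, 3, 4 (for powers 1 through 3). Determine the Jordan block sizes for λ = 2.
Block sizes for λ = 2: [3, 1]

From the dimensions of kernels of powers, the number of Jordan blocks of size at least j is d_j − d_{j−1} where d_j = dim ker(N^j) (with d_0 = 0). Computing the differences gives [2, 1, 1].
The number of blocks of size exactly k is (#blocks of size ≥ k) − (#blocks of size ≥ k + 1), so the partition is: 1 block(s) of size 1, 1 block(s) of size 3.
In nonincreasing order the block sizes are [3, 1].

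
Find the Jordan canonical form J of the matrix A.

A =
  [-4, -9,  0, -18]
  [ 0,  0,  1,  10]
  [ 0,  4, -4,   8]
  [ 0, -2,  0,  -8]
J_3(-4) ⊕ J_1(-4)

The characteristic polynomial is
  det(x·I − A) = x^4 + 16*x^3 + 96*x^2 + 256*x + 256 = (x + 4)^4

Eigenvalues and multiplicities (the geometric multiplicity of λ is n − rank(A − λI), which equals the number of Jordan blocks for λ):
  λ = -4: algebraic multiplicity = 4, geometric multiplicity = 2

Determining the block sizes for each eigenvalue:
  λ = -4: with am = 4 and gm = 2, the partition is not yet determined (e.g. several partitions of 4 into 2 parts exist). Let N = A − (-4)·I. Computing rank(N^1) = 2, rank(N^2) = 1, rank(N^3) = 0; the number of blocks of size ≥ j is rank(N^{j−1}) − rank(N^j), giving [2, 1, 1]. So we have 1 block(s) of size 3, 1 block(s) of size 1 → block sizes [3, 1]

Assembling the blocks gives a Jordan form
J =
  [-4,  1,  0,  0]
  [ 0, -4,  1,  0]
  [ 0,  0, -4,  0]
  [ 0,  0,  0, -4]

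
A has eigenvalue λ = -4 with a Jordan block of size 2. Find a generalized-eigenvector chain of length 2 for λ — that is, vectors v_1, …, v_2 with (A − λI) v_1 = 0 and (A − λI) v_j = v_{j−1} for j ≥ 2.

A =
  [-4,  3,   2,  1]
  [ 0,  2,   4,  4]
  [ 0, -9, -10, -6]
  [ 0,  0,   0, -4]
A Jordan chain for λ = -4 of length 2:
v_1 = (3, 6, -9, 0)ᵀ
v_2 = (0, 1, 0, 0)ᵀ

Let N = A − (-4)·I. We want v_2 with N^2 v_2 = 0 but N^1 v_2 ≠ 0; then v_{j-1} := N · v_j for j = 2, …, 2.

Pick v_2 = (0, 1, 0, 0)ᵀ.
Then v_1 = N · v_2 = (3, 6, -9, 0)ᵀ.

Sanity check: (A − (-4)·I) v_1 = (0, 0, 0, 0)ᵀ = 0. ✓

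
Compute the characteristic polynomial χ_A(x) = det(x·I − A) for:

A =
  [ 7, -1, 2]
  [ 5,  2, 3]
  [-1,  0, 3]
x^3 - 12*x^2 + 48*x - 64

Expanding det(x·I − A) (e.g. by cofactor expansion or by noting that A is similar to its Jordan form J, which has the same characteristic polynomial as A) gives
  χ_A(x) = x^3 - 12*x^2 + 48*x - 64
which factors as (x - 4)^3. The eigenvalues (with algebraic multiplicities) are λ = 4 with multiplicity 3.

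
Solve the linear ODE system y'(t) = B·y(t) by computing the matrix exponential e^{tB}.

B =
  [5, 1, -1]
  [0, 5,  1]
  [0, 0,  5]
e^{tB} =
  [exp(5*t), t*exp(5*t), t^2*exp(5*t)/2 - t*exp(5*t)]
  [0, exp(5*t), t*exp(5*t)]
  [0, 0, exp(5*t)]

Strategy: write B = P · J · P⁻¹ where J is a Jordan canonical form, so e^{tB} = P · e^{tJ} · P⁻¹, and e^{tJ} can be computed block-by-block.

B has Jordan form
J =
  [5, 1, 0]
  [0, 5, 1]
  [0, 0, 5]
(up to reordering of blocks).

Per-block formulas:
  For a 3×3 Jordan block J_3(5): exp(t · J_3(5)) = e^(5t)·(I + t·N + (t^2/2)·N^2), where N is the 3×3 nilpotent shift.

After assembling e^{tJ} and conjugating by P, we get:

e^{tB} =
  [exp(5*t), t*exp(5*t), t^2*exp(5*t)/2 - t*exp(5*t)]
  [0, exp(5*t), t*exp(5*t)]
  [0, 0, exp(5*t)]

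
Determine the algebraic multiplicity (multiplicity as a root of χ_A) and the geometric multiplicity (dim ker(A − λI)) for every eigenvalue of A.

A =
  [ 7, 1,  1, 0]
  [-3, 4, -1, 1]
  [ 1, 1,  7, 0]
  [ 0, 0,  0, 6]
λ = 6: alg = 4, geom = 2

Step 1 — factor the characteristic polynomial to read off the algebraic multiplicities:
  χ_A(x) = (x - 6)^4

Step 2 — compute geometric multiplicities via the rank-nullity identity g(λ) = n − rank(A − λI):
  rank(A − (6)·I) = 2, so dim ker(A − (6)·I) = n − 2 = 2

Summary:
  λ = 6: algebraic multiplicity = 4, geometric multiplicity = 2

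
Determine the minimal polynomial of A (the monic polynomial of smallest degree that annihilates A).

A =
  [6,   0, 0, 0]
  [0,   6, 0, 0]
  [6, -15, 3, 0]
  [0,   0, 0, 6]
x^2 - 9*x + 18

The characteristic polynomial is χ_A(x) = (x - 6)^3*(x - 3), so the eigenvalues are known. The minimal polynomial is
  m_A(x) = Π_λ (x − λ)^{k_λ}
where k_λ is the size of the *largest* Jordan block for λ (equivalently, the smallest k with (A − λI)^k v = 0 for every generalised eigenvector v of λ).

  λ = 3: largest Jordan block has size 1, contributing (x − 3)
  λ = 6: largest Jordan block has size 1, contributing (x − 6)

So m_A(x) = (x - 6)*(x - 3) = x^2 - 9*x + 18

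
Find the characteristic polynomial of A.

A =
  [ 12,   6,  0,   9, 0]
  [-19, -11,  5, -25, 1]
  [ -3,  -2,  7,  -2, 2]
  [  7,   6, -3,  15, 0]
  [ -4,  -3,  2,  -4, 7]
x^5 - 30*x^4 + 360*x^3 - 2160*x^2 + 6480*x - 7776

Expanding det(x·I − A) (e.g. by cofactor expansion or by noting that A is similar to its Jordan form J, which has the same characteristic polynomial as A) gives
  χ_A(x) = x^5 - 30*x^4 + 360*x^3 - 2160*x^2 + 6480*x - 7776
which factors as (x - 6)^5. The eigenvalues (with algebraic multiplicities) are λ = 6 with multiplicity 5.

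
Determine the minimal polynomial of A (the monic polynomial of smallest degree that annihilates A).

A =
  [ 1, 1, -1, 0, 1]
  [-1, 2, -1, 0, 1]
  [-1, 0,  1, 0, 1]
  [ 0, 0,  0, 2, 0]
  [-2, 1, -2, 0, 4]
x^3 - 6*x^2 + 12*x - 8

The characteristic polynomial is χ_A(x) = (x - 2)^5, so the eigenvalues are known. The minimal polynomial is
  m_A(x) = Π_λ (x − λ)^{k_λ}
where k_λ is the size of the *largest* Jordan block for λ (equivalently, the smallest k with (A − λI)^k v = 0 for every generalised eigenvector v of λ).

  λ = 2: largest Jordan block has size 3, contributing (x − 2)^3

So m_A(x) = (x - 2)^3 = x^3 - 6*x^2 + 12*x - 8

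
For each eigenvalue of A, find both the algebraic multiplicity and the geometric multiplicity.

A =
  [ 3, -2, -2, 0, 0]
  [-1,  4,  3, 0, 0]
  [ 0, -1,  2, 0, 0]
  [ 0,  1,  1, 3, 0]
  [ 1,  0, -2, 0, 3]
λ = 3: alg = 5, geom = 3

Step 1 — factor the characteristic polynomial to read off the algebraic multiplicities:
  χ_A(x) = (x - 3)^5

Step 2 — compute geometric multiplicities via the rank-nullity identity g(λ) = n − rank(A − λI):
  rank(A − (3)·I) = 2, so dim ker(A − (3)·I) = n − 2 = 3

Summary:
  λ = 3: algebraic multiplicity = 5, geometric multiplicity = 3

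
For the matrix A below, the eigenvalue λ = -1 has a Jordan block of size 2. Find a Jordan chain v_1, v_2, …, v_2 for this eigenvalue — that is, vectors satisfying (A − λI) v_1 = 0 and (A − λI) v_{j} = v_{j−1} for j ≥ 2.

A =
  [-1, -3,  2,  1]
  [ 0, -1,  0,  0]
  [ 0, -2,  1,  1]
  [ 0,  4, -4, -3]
A Jordan chain for λ = -1 of length 2:
v_1 = (-3, 0, -2, 4)ᵀ
v_2 = (0, 1, 0, 0)ᵀ

Let N = A − (-1)·I. We want v_2 with N^2 v_2 = 0 but N^1 v_2 ≠ 0; then v_{j-1} := N · v_j for j = 2, …, 2.

Pick v_2 = (0, 1, 0, 0)ᵀ.
Then v_1 = N · v_2 = (-3, 0, -2, 4)ᵀ.

Sanity check: (A − (-1)·I) v_1 = (0, 0, 0, 0)ᵀ = 0. ✓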